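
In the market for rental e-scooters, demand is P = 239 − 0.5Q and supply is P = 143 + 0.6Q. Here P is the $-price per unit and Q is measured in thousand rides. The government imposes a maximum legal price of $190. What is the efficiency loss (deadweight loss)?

$43.95 thousand

Competitive equilibrium: 239 − 0.5Q = 143 + 0.6Q → Q* = 87.2727, P* = 195.3636.
At the ceiling P = 190, quantity supplied = (190 − 143)/0.6 = 78.3333.
Willingness to pay at Q' = 78.3333: 239 − 0.5·78.3333 = 199.8334.
ΔQ = 87.2727 − 78.3333 = 8.9394; wedge = 199.8334 − 190 = 9.8334.
DWL = ½ × 8.9394 × 9.8334 = $43.95 thousand.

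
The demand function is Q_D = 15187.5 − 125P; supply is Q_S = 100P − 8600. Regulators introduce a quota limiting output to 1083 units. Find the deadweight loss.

7116.45

In inverse form: demand P = 121.5 − 0.008Q, supply P = 86 + 0.01Q.
Competitive equilibrium: 121.5 − 0.008Q = 86 + 0.01Q → Q* = 1972.2222, P* = 105.7222.
At Q = 1083: demand price = 121.5 − 0.008·1083 = 112.836; supply price = 86 + 0.01·1083 = 96.83.
ΔQ = 1972.2222 − 1083 = 889.2222; wedge = 112.836 − 96.83 = 16.006.
Deadweight loss = ½ × 889.2222 × 16.006 = 7116.45.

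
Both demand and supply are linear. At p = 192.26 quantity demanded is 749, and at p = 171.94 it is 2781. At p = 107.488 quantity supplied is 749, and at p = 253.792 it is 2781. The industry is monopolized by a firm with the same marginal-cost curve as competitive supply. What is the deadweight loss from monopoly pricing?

1539.63

Demand slope = (171.94 − 192.26)/(2781 − 749) = −0.01, so p = 199.75 − 0.01q.
Supply slope = (253.792 − 107.488)/(2781 − 749) = 0.072, so p = 53.56 + 0.072q.
Competitive equilibrium: 199.75 − 0.01q = 53.56 + 0.072q → q* = 1782.8049, p* = 181.922.
Marginal revenue: MR = 199.75 − 0.02q. Set MR = MC: 199.75 − 0.02q = 53.56 + 0.072q → q_m = 1589.0217.
Price p_m = 199.75 − 0.01·1589.0217 = 183.8598; MC(q_m) = 53.56 + 0.072·1589.0217 = 167.9696.
Competitive q* = 1782.8049, so Δq = 193.7832; wedge = 183.8598 − 167.9696 = 15.8902.
Deadweight loss = ½ × 193.7832 × 15.8902 = 1539.63.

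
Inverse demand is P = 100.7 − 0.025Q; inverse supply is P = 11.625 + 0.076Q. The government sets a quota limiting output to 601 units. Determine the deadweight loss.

Competitive equilibrium: 100.7 − 0.025Q = 11.625 + 0.076Q → Q* = 881.9307, P* = 78.6517.
At Q = 601: demand price = 100.7 − 0.025·601 = 85.675; supply price = 11.625 + 0.076·601 = 57.301.
ΔQ = 881.9307 − 601 = 280.9307; wedge = 85.675 − 57.301 = 28.374.
DWL = ½ × 280.9307 × 28.374 = 3985.56.

3985.56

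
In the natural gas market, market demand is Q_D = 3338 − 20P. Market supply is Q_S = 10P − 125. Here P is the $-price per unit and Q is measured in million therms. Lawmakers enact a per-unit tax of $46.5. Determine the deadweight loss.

$7207.50 million

In inverse form: demand P = 166.9 − 0.05Q, supply P = 12.5 + 0.1Q.
Competitive equilibrium: 166.9 − 0.05Q = 12.5 + 0.1Q → Q* = 1029.3333, P* = 115.4333.
With the tax, the buyer price exceeds the seller price by 46.5: (166.9 − 0.05Q) − (12.5 + 0.1Q) = 46.5 → Q' = 719.3333.
ΔQ = 1029.3333 − 719.3333 = 310; the wedge equals the tax, 46.5.
Welfare loss = ½ × 310 × 46.5 = $7207.50 million.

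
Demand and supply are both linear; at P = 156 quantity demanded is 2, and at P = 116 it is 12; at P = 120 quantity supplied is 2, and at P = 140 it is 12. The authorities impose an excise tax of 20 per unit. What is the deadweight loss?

33.33

Demand slope = (116 − 156)/(12 − 2) = −4, so P = 164 − 4Q.
Supply slope = (140 − 120)/(12 − 2) = 2, so P = 116 + 2Q.
Competitive equilibrium: 164 − 4Q = 116 + 2Q → Q* = 8, P* = 132.
With the tax, the buyer price exceeds the seller price by 20: (164 − 4Q) − (116 + 2Q) = 20 → Q' = 4.6667.
ΔQ = 8 − 4.6667 = 3.3333; the wedge equals the tax, 20.
DWL = ½ × 3.3333 × 20 = 33.33.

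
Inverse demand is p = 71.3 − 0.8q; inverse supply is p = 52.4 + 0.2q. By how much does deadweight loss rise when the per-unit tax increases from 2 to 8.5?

34.125

Competitive equilibrium: 71.3 − 0.8q = 52.4 + 0.2q → q* = 18.9, p* = 56.18.
For a per-unit tax t: Δq = t/1, so DWL = ½·t·(t/1) = t²/2.
At t = 2: DWL = 2. At t = 8.5: DWL = 36.125.
Increase = 36.125 − 2 = 34.125.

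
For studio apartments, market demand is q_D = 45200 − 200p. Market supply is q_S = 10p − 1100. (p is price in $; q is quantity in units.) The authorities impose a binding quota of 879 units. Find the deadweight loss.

$2675.84

In inverse form: demand p = 226 − 0.005q, supply p = 110 + 0.1q.
Competitive equilibrium: 226 − 0.005q = 110 + 0.1q → q* = 1104.7619, p* = 220.4762.
At q = 879: demand price = 226 − 0.005·879 = 221.605; supply price = 110 + 0.1·879 = 197.9.
Δq = 1104.7619 − 879 = 225.7619; wedge = 221.605 − 197.9 = 23.705.
The triangle = ½ × 225.7619 × 23.705 = $2675.84.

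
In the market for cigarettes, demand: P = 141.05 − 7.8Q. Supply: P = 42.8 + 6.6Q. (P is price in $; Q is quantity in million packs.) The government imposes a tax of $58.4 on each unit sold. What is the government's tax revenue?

Competitive equilibrium: 141.05 − 7.8Q = 42.8 + 6.6Q → Q* = 6.82292, P* = 87.83125.
With the tax, the buyer price exceeds the seller price by 58.4: (141.05 − 7.8Q) − (42.8 + 6.6Q) = 58.4 → Q' = 2.76736.
Tax revenue = 58.4 × 2.76736 = $161.61 million.

$161.61 million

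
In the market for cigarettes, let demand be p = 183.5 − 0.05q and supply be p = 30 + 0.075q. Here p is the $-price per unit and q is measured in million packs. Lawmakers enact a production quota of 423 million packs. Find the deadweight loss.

$40501.56 million

Competitive equilibrium: 183.5 − 0.05q = 30 + 0.075q → q* = 1228, p* = 122.1.
At q = 423: demand price = 183.5 − 0.05·423 = 162.35; supply price = 30 + 0.075·423 = 61.725.
Δq = 1228 − 423 = 805; wedge = 162.35 − 61.725 = 100.625.
The triangle = ½ × 805 × 100.625 = $40501.56 million.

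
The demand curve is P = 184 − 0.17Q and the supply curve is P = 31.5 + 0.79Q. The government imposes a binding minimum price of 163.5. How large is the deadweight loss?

Competitive equilibrium: 184 − 0.17Q = 31.5 + 0.79Q → Q* = 158.8542, P* = 156.9948.
At the floor P = 163.5, quantity demanded = (184 − 163.5)/0.17 = 120.5882.
Sellers' marginal cost at Q' = 120.5882: 31.5 + 0.79·120.5882 = 126.7647.
ΔQ = 158.8542 − 120.5882 = 38.266; wedge = 163.5 − 126.7647 = 36.7353.
DWL = ½ × 38.266 × 36.7353 = 702.86.

702.86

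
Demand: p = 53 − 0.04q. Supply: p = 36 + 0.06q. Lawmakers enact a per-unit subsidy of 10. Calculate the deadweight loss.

500

Competitive equilibrium: 53 − 0.04q = 36 + 0.06q → q* = 170, p* = 46.2.
The subsidy lowers effective supply by 10: p = 26 + 0.06q.
New quantity: 53 − 0.04q = 26 + 0.06q → q' = 270.
Overproduction Δq = 270 − 170 = 100; wedge = subsidy = 10.
The triangle = ½ × 100 × 10 = 500.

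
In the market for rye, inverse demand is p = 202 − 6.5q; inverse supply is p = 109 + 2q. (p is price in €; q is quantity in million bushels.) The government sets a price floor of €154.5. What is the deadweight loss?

Competitive equilibrium: 202 − 6.5q = 109 + 2q → q* = 10.9412, p* = 130.8824.
At the floor p = 154.5, quantity demanded = (202 − 154.5)/6.5 = 7.3077.
Sellers' marginal cost at q' = 7.3077: 109 + 2·7.3077 = 123.6154.
Δq = 10.9412 − 7.3077 = 3.6335; wedge = 154.5 − 123.6154 = 30.8846.
Welfare loss = ½ × 3.6335 × 30.8846 = €56.11 million.

€56.11 million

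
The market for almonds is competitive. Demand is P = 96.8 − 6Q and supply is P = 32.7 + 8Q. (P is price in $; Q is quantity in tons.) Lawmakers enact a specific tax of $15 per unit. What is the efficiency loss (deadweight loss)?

Competitive equilibrium: 96.8 − 6Q = 32.7 + 8Q → Q* = 4.5786, P* = 69.3286.
With the tax, the buyer price exceeds the seller price by 15: (96.8 − 6Q) − (32.7 + 8Q) = 15 → Q' = 3.5071.
ΔQ = 4.5786 − 3.5071 = 1.0715; the wedge equals the tax, 15.
Welfare loss = ½ × 1.0715 × 15 = $8.04.

$8.04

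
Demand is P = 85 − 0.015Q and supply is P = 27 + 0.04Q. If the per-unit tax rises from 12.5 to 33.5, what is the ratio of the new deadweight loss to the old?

Competitive equilibrium: 85 − 0.015Q = 27 + 0.04Q → Q* = 1054.5455, P* = 69.1818.
For a per-unit tax t: ΔQ = t/0.055, so DWL = ½·t·(t/0.055) = t²/0.11.
At t = 12.5: DWL = 1420.455. At t = 33.5: DWL = 10202.273.
Ratio = (33.5/12.5)² = 7.1824.

7.1824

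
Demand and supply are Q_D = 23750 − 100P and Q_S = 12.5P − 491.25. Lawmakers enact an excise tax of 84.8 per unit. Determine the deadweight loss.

39950.22

In inverse form: demand P = 237.5 − 0.01Q, supply P = 39.3 + 0.08Q.
Competitive equilibrium: 237.5 − 0.01Q = 39.3 + 0.08Q → Q* = 2202.2222, P* = 215.4778.
With the tax, the buyer price exceeds the seller price by 84.8: (237.5 − 0.01Q) − (39.3 + 0.08Q) = 84.8 → Q' = 1260.
ΔQ = 2202.2222 − 1260 = 942.2222; the wedge equals the tax, 84.8.
The triangle = ½ × 942.2222 × 84.8 = 39950.22.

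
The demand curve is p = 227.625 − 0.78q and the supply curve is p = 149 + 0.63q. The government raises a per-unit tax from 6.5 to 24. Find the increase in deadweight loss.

189.27

Competitive equilibrium: 227.625 − 0.78q = 149 + 0.63q → q* = 55.7624, p* = 184.1303.
For a per-unit tax t: Δq = t/1.41, so DWL = ½·t·(t/1.41) = t²/2.82.
At t = 6.5: DWL = 14.982. At t = 24: DWL = 204.255.
Increase = 204.255 − 14.982 = 189.27.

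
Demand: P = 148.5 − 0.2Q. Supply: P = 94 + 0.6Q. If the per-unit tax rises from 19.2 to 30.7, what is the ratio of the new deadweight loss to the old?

2.557

Competitive equilibrium: 148.5 − 0.2Q = 94 + 0.6Q → Q* = 68.125, P* = 134.875.
For a per-unit tax t: ΔQ = t/0.8, so DWL = ½·t·(t/0.8) = t²/1.6.
At t = 19.2: DWL = 230.4. At t = 30.7: DWL = 589.056.
Ratio = (30.7/19.2)² = 2.557.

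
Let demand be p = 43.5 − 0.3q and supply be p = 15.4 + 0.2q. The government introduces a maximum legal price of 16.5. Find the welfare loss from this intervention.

Competitive equilibrium: 43.5 − 0.3q = 15.4 + 0.2q → q* = 56.2, p* = 26.64.
At the ceiling p = 16.5, quantity supplied = (16.5 − 15.4)/0.2 = 5.5.
Willingness to pay at q' = 5.5: 43.5 − 0.3·5.5 = 41.85.
Δq = 56.2 − 5.5 = 50.7; wedge = 41.85 − 16.5 = 25.35.
The triangle = ½ × 50.7 × 25.35 = 642.62.

642.62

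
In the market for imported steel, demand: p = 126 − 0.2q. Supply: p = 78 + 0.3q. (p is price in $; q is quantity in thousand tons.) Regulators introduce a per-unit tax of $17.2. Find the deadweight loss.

$295.84 thousand

Competitive equilibrium: 126 − 0.2q = 78 + 0.3q → q* = 96, p* = 106.8.
With the tax, the buyer price exceeds the seller price by 17.2: (126 − 0.2q) − (78 + 0.3q) = 17.2 → q' = 61.6.
Δq = 96 − 61.6 = 34.4; the wedge equals the tax, 17.2.
DWL = ½ × 34.4 × 17.2 = $295.84 thousand.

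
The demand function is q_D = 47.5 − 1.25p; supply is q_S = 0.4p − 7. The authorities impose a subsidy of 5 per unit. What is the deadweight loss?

3.79

In inverse form: demand p = 38 − 0.8q, supply p = 17.5 + 2.5q.
Competitive equilibrium: 38 − 0.8q = 17.5 + 2.5q → q* = 6.2121, p* = 33.0303.
The subsidy lowers effective supply by 5: p = 12.5 + 2.5q.
New quantity: 38 − 0.8q = 12.5 + 2.5q → q' = 7.7273.
Overproduction Δq = 7.7273 − 6.2121 = 1.5152; wedge = subsidy = 5.
Deadweight loss = ½ × 1.5152 × 5 = 3.79.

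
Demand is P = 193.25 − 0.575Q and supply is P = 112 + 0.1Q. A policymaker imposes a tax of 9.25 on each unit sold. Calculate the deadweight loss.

Competitive equilibrium: 193.25 − 0.575Q = 112 + 0.1Q → Q* = 120.3704, P* = 124.037.
With the tax, the buyer price exceeds the seller price by 9.25: (193.25 − 0.575Q) − (112 + 0.1Q) = 9.25 → Q' = 106.6667.
ΔQ = 120.3704 − 106.6667 = 13.7037; the wedge equals the tax, 9.25.
Deadweight loss = ½ × 13.7037 × 9.25 = 63.38.

63.38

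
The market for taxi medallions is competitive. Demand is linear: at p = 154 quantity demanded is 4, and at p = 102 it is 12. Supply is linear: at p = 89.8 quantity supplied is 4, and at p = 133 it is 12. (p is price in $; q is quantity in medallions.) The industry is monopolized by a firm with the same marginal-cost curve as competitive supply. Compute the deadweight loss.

$65.54

Demand slope = (102 − 154)/(12 − 4) = −6.5, so p = 180 − 6.5q.
Supply slope = (133 − 89.8)/(12 − 4) = 5.4, so p = 68.2 + 5.4q.
Competitive equilibrium: 180 − 6.5q = 68.2 + 5.4q → q* = 9.395, p* = 118.9328.
Marginal revenue: MR = 180 − 13q. Set MR = MC: 180 − 13q = 68.2 + 5.4q → q_m = 6.0761.
Price p_m = 180 − 6.5·6.0761 = 140.5054; MC(q_m) = 68.2 + 5.4·6.0761 = 101.0109.
Competitive q* = 9.395, so Δq = 3.3189; wedge = 140.5054 − 101.0109 = 39.4945.
Welfare loss = ½ × 3.3189 × 39.4945 = $65.54.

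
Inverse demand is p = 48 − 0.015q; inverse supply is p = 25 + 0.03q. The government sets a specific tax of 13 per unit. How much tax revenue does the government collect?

2888.89

Competitive equilibrium: 48 − 0.015q = 25 + 0.03q → q* = 511.1111, p* = 40.3333.
With the tax, the buyer price exceeds the seller price by 13: (48 − 0.015q) − (25 + 0.03q) = 13 → q' = 222.2222.
Tax revenue = 13 × 222.2222 = 2888.89.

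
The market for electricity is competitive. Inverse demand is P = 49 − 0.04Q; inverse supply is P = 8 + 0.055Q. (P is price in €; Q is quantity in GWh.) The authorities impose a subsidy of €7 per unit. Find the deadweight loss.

Competitive equilibrium: 49 − 0.04Q = 8 + 0.055Q → Q* = 431.57895, P* = 31.73684.
The subsidy lowers effective supply by 7: P = 1 + 0.055Q.
New quantity: 49 − 0.04Q = 1 + 0.055Q → Q' = 505.26316.
Overproduction ΔQ = 505.26316 − 431.57895 = 73.68421; wedge = subsidy = 7.
DWL = ½ × 73.68421 × 7 = €257.89.

€257.89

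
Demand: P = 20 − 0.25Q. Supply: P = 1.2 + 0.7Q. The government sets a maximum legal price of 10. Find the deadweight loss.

24.75

Competitive equilibrium: 20 − 0.25Q = 1.2 + 0.7Q → Q* = 19.7895, P* = 15.0526.
At the ceiling P = 10, quantity supplied = (10 − 1.2)/0.7 = 12.5714.
Willingness to pay at Q' = 12.5714: 20 − 0.25·12.5714 = 16.8572.
ΔQ = 19.7895 − 12.5714 = 7.2181; wedge = 16.8572 − 10 = 6.8572.
The triangle = ½ × 7.2181 × 6.8572 = 24.75.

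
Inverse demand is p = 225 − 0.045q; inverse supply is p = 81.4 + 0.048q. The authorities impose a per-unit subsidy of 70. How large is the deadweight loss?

26344.09

Competitive equilibrium: 225 − 0.045q = 81.4 + 0.048q → q* = 1544.086, p* = 155.5161.
The subsidy lowers effective supply by 70: p = 11.4 + 0.048q.
New quantity: 225 − 0.045q = 11.4 + 0.048q → q' = 2296.7742.
Overproduction Δq = 2296.7742 − 1544.086 = 752.6882; wedge = subsidy = 70.
Welfare loss = ½ × 752.6882 × 70 = 26344.09.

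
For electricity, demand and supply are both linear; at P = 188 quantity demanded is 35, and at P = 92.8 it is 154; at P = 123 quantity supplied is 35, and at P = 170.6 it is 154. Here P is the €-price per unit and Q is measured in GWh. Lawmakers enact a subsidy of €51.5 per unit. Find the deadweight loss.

€1105.10

Demand slope = (92.8 − 188)/(154 − 35) = −0.8, so P = 216 − 0.8Q.
Supply slope = (170.6 − 123)/(154 − 35) = 0.4, so P = 109 + 0.4Q.
Competitive equilibrium: 216 − 0.8Q = 109 + 0.4Q → Q* = 89.1667, P* = 144.6667.
The subsidy lowers effective supply by 51.5: P = 57.5 + 0.4Q.
New quantity: 216 − 0.8Q = 57.5 + 0.4Q → Q' = 132.0833.
Overproduction ΔQ = 132.0833 − 89.1667 = 42.9166; wedge = subsidy = 51.5.
Welfare loss = ½ × 42.9166 × 51.5 = €1105.10.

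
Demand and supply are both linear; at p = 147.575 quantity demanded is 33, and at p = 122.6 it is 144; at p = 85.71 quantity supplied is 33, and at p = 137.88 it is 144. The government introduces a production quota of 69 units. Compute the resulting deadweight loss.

Demand slope = (122.6 − 147.575)/(144 − 33) = −0.225, so p = 155 − 0.225q.
Supply slope = (137.88 − 85.71)/(144 − 33) = 0.47, so p = 70.2 + 0.47q.
Competitive equilibrium: 155 − 0.225q = 70.2 + 0.47q → q* = 122.0144, p* = 127.5468.
At q = 69: demand price = 155 − 0.225·69 = 139.475; supply price = 70.2 + 0.47·69 = 102.63.
Δq = 122.0144 − 69 = 53.0144; wedge = 139.475 − 102.63 = 36.845.
The triangle = ½ × 53.0144 × 36.845 = 976.66.

976.66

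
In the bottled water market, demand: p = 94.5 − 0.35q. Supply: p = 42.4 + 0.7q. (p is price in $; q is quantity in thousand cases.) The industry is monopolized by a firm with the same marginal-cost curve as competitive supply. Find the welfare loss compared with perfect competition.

Competitive equilibrium: 94.5 − 0.35q = 42.4 + 0.7q → q* = 49.619, p* = 77.1333.
Marginal revenue: MR = 94.5 − 0.7q. Set MR = MC: 94.5 − 0.7q = 42.4 + 0.7q → q_m = 37.2143.
Price p_m = 94.5 − 0.35·37.2143 = 81.475; MC(q_m) = 42.4 + 0.7·37.2143 = 68.45.
Competitive q* = 49.619, so Δq = 12.4047; wedge = 81.475 − 68.45 = 13.025.
The triangle = ½ × 12.4047 × 13.025 = $80.79 thousand.

$80.79 thousand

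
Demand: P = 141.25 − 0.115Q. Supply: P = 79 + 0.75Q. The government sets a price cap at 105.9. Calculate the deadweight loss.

Competitive equilibrium: 141.25 − 0.115Q = 79 + 0.75Q → Q* = 71.96532, P* = 132.97399.
At the ceiling P = 105.9, quantity supplied = (105.9 − 79)/0.75 = 35.86667.
Willingness to pay at Q' = 35.86667: 141.25 − 0.115·35.86667 = 137.12533.
ΔQ = 71.96532 − 35.86667 = 36.09865; wedge = 137.12533 − 105.9 = 31.22533.
Deadweight loss = ½ × 36.09865 × 31.22533 = 563.60.

563.60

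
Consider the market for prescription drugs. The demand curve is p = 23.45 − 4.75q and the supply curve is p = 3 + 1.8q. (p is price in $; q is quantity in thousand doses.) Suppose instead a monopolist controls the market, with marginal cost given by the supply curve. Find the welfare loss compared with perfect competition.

Competitive equilibrium: 23.45 − 4.75q = 3 + 1.8q → q* = 3.1221, p* = 8.6198.
Marginal revenue: MR = 23.45 − 9.5q. Set MR = MC: 23.45 − 9.5q = 3 + 1.8q → q_m = 1.8097.
Price p_m = 23.45 − 4.75·1.8097 = 14.8539; MC(q_m) = 3 + 1.8·1.8097 = 6.2575.
Competitive q* = 3.1221, so Δq = 1.3124; wedge = 14.8539 − 6.2575 = 8.5964.
DWL = ½ × 1.3124 × 8.5964 = $5.64 thousand.

$5.64 thousand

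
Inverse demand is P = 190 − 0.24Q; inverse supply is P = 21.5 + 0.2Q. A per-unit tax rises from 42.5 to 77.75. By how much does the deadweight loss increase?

4816.83

Competitive equilibrium: 190 − 0.24Q = 21.5 + 0.2Q → Q* = 382.9545, P* = 98.0909.
For a per-unit tax t: ΔQ = t/0.44, so DWL = ½·t·(t/0.44) = t²/0.88.
At t = 42.5: DWL = 2052.557. At t = 77.75: DWL = 6869.389.
Increase = 6869.389 − 2052.557 = 4816.83.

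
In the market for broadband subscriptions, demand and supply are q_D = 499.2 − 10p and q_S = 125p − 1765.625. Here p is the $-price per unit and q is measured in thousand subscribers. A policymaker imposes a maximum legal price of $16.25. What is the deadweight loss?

$233.87 thousand

In inverse form: demand p = 49.92 − 0.1q, supply p = 14.125 + 0.008q.
Competitive equilibrium: 49.92 − 0.1q = 14.125 + 0.008q → q* = 331.4352, p* = 16.7765.
At the ceiling p = 16.25, quantity supplied = (16.25 − 14.125)/0.008 = 265.625.
Willingness to pay at q' = 265.625: 49.92 − 0.1·265.625 = 23.3575.
Δq = 331.4352 − 265.625 = 65.8102; wedge = 23.3575 − 16.25 = 7.1075.
Deadweight loss = ½ × 65.8102 × 7.1075 = $233.87 thousand.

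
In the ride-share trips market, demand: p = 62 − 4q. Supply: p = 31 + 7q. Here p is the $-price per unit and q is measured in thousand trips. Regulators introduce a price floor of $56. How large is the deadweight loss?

Competitive equilibrium: 62 − 4q = 31 + 7q → q* = 2.8182, p* = 50.7273.
At the floor p = 56, quantity demanded = (62 − 56)/4 = 1.5.
Sellers' marginal cost at q' = 1.5: 31 + 7·1.5 = 41.5.
Δq = 2.8182 − 1.5 = 1.3182; wedge = 56 − 41.5 = 14.5.
Welfare loss = ½ × 1.3182 × 14.5 = $9.56 thousand.

$9.56 thousand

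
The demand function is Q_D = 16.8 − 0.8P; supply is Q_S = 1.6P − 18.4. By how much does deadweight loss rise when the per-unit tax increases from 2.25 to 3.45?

In inverse form: demand P = 21 − 1.25Q, supply P = 11.5 + 0.625Q.
Competitive equilibrium: 21 − 1.25Q = 11.5 + 0.625Q → Q* = 5.0667, P* = 14.6667.
For a per-unit tax t: ΔQ = t/1.875, so DWL = ½·t·(t/1.875) = t²/3.75.
At t = 2.25: DWL = 1.35. At t = 3.45: DWL = 3.174.
Increase = 3.174 − 1.35 = 1.824.

1.824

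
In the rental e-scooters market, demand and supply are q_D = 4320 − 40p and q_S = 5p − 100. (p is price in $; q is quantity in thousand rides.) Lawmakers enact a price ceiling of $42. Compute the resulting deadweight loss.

In inverse form: demand p = 108 − 0.025q, supply p = 20 + 0.2q.
Competitive equilibrium: 108 − 0.025q = 20 + 0.2q → q* = 391.1111, p* = 98.2222.
At the ceiling p = 42, quantity supplied = (42 − 20)/0.2 = 110.
Willingness to pay at q' = 110: 108 − 0.025·110 = 105.25.
Δq = 391.1111 − 110 = 281.1111; wedge = 105.25 − 42 = 63.25.
The triangle = ½ × 281.1111 × 63.25 = $8890.14 thousand.

$8890.14 thousand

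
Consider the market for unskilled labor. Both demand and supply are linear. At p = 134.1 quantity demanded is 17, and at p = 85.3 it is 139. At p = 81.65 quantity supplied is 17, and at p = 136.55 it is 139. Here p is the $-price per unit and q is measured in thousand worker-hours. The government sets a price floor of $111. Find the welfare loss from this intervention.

$6.65 thousand

Demand slope = (85.3 − 134.1)/(139 − 17) = −0.4, so p = 140.9 − 0.4q.
Supply slope = (136.55 − 81.65)/(139 − 17) = 0.45, so p = 74 + 0.45q.
Competitive equilibrium: 140.9 − 0.4q = 74 + 0.45q → q* = 78.7059, p* = 109.4176.
At the floor p = 111, quantity demanded = (140.9 − 111)/0.4 = 74.75.
Sellers' marginal cost at q' = 74.75: 74 + 0.45·74.75 = 107.6375.
Δq = 78.7059 − 74.75 = 3.9559; wedge = 111 − 107.6375 = 3.3625.
Deadweight loss = ½ × 3.9559 × 3.3625 = $6.65 thousand.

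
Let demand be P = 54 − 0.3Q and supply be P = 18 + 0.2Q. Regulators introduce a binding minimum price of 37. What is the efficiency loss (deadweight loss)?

Competitive equilibrium: 54 − 0.3Q = 18 + 0.2Q → Q* = 72, P* = 32.4.
At the floor P = 37, quantity demanded = (54 − 37)/0.3 = 56.6667.
Sellers' marginal cost at Q' = 56.6667: 18 + 0.2·56.6667 = 29.3333.
ΔQ = 72 − 56.6667 = 15.3333; wedge = 37 − 29.3333 = 7.6667.
The triangle = ½ × 15.3333 × 7.6667 = 58.78.

58.78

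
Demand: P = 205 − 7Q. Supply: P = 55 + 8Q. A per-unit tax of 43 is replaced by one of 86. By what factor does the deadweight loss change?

4

Competitive equilibrium: 205 − 7Q = 55 + 8Q → Q* = 10, P* = 135.
For a per-unit tax t: ΔQ = t/15, so DWL = ½·t·(t/15) = t²/30.
At t = 43: DWL = 61.633. At t = 86: DWL = 246.533.
Ratio = (86/43)² = 4.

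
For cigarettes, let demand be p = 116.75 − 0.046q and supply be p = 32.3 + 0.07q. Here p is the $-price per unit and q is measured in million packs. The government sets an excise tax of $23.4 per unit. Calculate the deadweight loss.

$2360.17 million

Competitive equilibrium: 116.75 − 0.046q = 32.3 + 0.07q → q* = 728.0172, p* = 83.2612.
With the tax, the buyer price exceeds the seller price by 23.4: (116.75 − 0.046q) − (32.3 + 0.07q) = 23.4 → q' = 526.2931.
Δq = 728.0172 − 526.2931 = 201.7241; the wedge equals the tax, 23.4.
DWL = ½ × 201.7241 × 23.4 = $2360.17 million.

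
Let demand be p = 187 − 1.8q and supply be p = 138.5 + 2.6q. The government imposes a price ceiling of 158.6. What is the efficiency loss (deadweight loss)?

Competitive equilibrium: 187 − 1.8q = 138.5 + 2.6q → q* = 11.0227, p* = 167.1591.
At the ceiling p = 158.6, quantity supplied = (158.6 − 138.5)/2.6 = 7.7308.
Willingness to pay at q' = 7.7308: 187 − 1.8·7.7308 = 173.0846.
Δq = 11.0227 − 7.7308 = 3.2919; wedge = 173.0846 − 158.6 = 14.4846.
DWL = ½ × 3.2919 × 14.4846 = 23.84.

23.84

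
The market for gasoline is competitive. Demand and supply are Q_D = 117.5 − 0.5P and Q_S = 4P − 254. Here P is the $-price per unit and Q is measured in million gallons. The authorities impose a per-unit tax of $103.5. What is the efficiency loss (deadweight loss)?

$2380.50 million

In inverse form: demand P = 235 − 2Q, supply P = 63.5 + 0.25Q.
Competitive equilibrium: 235 − 2Q = 63.5 + 0.25Q → Q* = 76.2222, P* = 82.5556.
With the tax, the buyer price exceeds the seller price by 103.5: (235 − 2Q) − (63.5 + 0.25Q) = 103.5 → Q' = 30.2222.
ΔQ = 76.2222 − 30.2222 = 46; the wedge equals the tax, 103.5.
The triangle = ½ × 46 × 103.5 = $2380.50 million.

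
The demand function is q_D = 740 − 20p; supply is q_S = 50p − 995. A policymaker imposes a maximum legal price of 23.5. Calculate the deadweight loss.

144.64

In inverse form: demand p = 37 − 0.05q, supply p = 19.9 + 0.02q.
Competitive equilibrium: 37 − 0.05q = 19.9 + 0.02q → q* = 244.2857, p* = 24.7857.
At the ceiling p = 23.5, quantity supplied = (23.5 − 19.9)/0.02 = 180.
Willingness to pay at q' = 180: 37 − 0.05·180 = 28.
Δq = 244.2857 − 180 = 64.2857; wedge = 28 − 23.5 = 4.5.
Welfare loss = ½ × 64.2857 × 4.5 = 144.64.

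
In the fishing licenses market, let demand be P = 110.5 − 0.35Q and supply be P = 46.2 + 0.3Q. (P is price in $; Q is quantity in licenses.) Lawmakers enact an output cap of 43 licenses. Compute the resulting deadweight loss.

Competitive equilibrium: 110.5 − 0.35Q = 46.2 + 0.3Q → Q* = 98.9231, P* = 75.8769.
At Q = 43: demand price = 110.5 − 0.35·43 = 95.45; supply price = 46.2 + 0.3·43 = 59.1.
ΔQ = 98.9231 − 43 = 55.9231; wedge = 95.45 − 59.1 = 36.35.
The triangle = ½ × 55.9231 × 36.35 = $1016.40.

$1016.40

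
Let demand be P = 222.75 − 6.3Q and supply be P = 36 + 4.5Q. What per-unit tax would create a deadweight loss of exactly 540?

108

Competitive equilibrium: 222.75 − 6.3Q = 36 + 4.5Q → Q* = 17.2917, P* = 113.8125.
A tax t gives ΔQ = t/10.8 and wedge t, so DWL = t²/21.6.
t²/21.6 = 540 → t² = 11664 → t = 108.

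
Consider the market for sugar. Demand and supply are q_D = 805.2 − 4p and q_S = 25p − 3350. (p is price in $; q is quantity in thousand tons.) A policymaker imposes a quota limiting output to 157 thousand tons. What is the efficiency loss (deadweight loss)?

In inverse form: demand p = 201.3 − 0.25q, supply p = 134 + 0.04q.
Competitive equilibrium: 201.3 − 0.25q = 134 + 0.04q → q* = 232.069, p* = 143.2828.
At q = 157: demand price = 201.3 − 0.25·157 = 162.05; supply price = 134 + 0.04·157 = 140.28.
Δq = 232.069 − 157 = 75.069; wedge = 162.05 − 140.28 = 21.77.
The triangle = ½ × 75.069 × 21.77 = $817.13 thousand.

$817.13 thousand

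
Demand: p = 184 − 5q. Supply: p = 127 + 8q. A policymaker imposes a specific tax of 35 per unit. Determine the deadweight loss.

47.12

Competitive equilibrium: 184 − 5q = 127 + 8q → q* = 4.3846, p* = 162.0769.
With the tax, the buyer price exceeds the seller price by 35: (184 − 5q) − (127 + 8q) = 35 → q' = 1.6923.
Δq = 4.3846 − 1.6923 = 2.6923; the wedge equals the tax, 35.
The triangle = ½ × 2.6923 × 35 = 47.12.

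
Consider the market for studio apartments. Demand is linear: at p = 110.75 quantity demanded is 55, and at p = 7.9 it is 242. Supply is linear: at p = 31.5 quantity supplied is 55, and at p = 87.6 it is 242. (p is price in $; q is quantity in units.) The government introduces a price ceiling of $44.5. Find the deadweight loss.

$1058.34

Demand slope = (7.9 − 110.75)/(242 − 55) = −0.55, so p = 141 − 0.55q.
Supply slope = (87.6 − 31.5)/(242 − 55) = 0.3, so p = 15 + 0.3q.
Competitive equilibrium: 141 − 0.55q = 15 + 0.3q → q* = 148.2353, p* = 59.4706.
At the ceiling p = 44.5, quantity supplied = (44.5 − 15)/0.3 = 98.3333.
Willingness to pay at q' = 98.3333: 141 − 0.55·98.3333 = 86.9167.
Δq = 148.2353 − 98.3333 = 49.902; wedge = 86.9167 − 44.5 = 42.4167.
Deadweight loss = ½ × 49.902 × 42.4167 = $1058.34.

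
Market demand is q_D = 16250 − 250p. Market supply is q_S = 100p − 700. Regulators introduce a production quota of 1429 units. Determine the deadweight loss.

51555.14

In inverse form: demand p = 65 − 0.004q, supply p = 7 + 0.01q.
Competitive equilibrium: 65 − 0.004q = 7 + 0.01q → q* = 4142.8571, p* = 48.4286.
At q = 1429: demand price = 65 − 0.004·1429 = 59.284; supply price = 7 + 0.01·1429 = 21.29.
Δq = 4142.8571 − 1429 = 2713.8571; wedge = 59.284 − 21.29 = 37.994.
Welfare loss = ½ × 2713.8571 × 37.994 = 51555.14.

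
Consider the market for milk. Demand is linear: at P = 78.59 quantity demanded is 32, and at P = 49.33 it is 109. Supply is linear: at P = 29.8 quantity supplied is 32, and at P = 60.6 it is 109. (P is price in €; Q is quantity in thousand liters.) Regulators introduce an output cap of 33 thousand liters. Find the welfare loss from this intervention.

Demand slope = (49.33 − 78.59)/(109 − 32) = −0.38, so P = 90.75 − 0.38Q.
Supply slope = (60.6 − 29.8)/(109 − 32) = 0.4, so P = 17 + 0.4Q.
Competitive equilibrium: 90.75 − 0.38Q = 17 + 0.4Q → Q* = 94.5513, P* = 54.8205.
At Q = 33: demand price = 90.75 − 0.38·33 = 78.21; supply price = 17 + 0.4·33 = 30.2.
ΔQ = 94.5513 − 33 = 61.5513; wedge = 78.21 − 30.2 = 48.01.
DWL = ½ × 61.5513 × 48.01 = €1477.54 thousand.

€1477.54 thousand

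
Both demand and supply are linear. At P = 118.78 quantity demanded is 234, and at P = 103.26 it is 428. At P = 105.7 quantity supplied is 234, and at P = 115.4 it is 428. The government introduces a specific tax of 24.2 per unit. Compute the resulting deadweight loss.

2252.46

Demand slope = (103.26 − 118.78)/(428 − 234) = −0.08, so P = 137.5 − 0.08Q.
Supply slope = (115.4 − 105.7)/(428 − 234) = 0.05, so P = 94 + 0.05Q.
Competitive equilibrium: 137.5 − 0.08Q = 94 + 0.05Q → Q* = 334.6154, P* = 110.7308.
With the tax, the buyer price exceeds the seller price by 24.2: (137.5 − 0.08Q) − (94 + 0.05Q) = 24.2 → Q' = 148.4615.
ΔQ = 334.6154 − 148.4615 = 186.1539; the wedge equals the tax, 24.2.
DWL = ½ × 186.1539 × 24.2 = 2252.46.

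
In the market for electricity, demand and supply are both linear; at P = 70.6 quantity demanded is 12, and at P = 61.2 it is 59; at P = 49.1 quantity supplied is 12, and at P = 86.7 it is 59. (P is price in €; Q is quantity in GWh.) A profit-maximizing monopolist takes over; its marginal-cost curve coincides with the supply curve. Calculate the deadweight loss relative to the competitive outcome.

€15.59

Demand slope = (61.2 − 70.6)/(59 − 12) = −0.2, so P = 73 − 0.2Q.
Supply slope = (86.7 − 49.1)/(59 − 12) = 0.8, so P = 39.5 + 0.8Q.
Competitive equilibrium: 73 − 0.2Q = 39.5 + 0.8Q → Q* = 33.5, P* = 66.3.
Marginal revenue: MR = 73 − 0.4Q. Set MR = MC: 73 − 0.4Q = 39.5 + 0.8Q → Q_m = 27.9167.
Price P_m = 73 − 0.2·27.9167 = 67.4167; MC(Q_m) = 39.5 + 0.8·27.9167 = 61.8334.
Competitive Q* = 33.5, so ΔQ = 5.5833; wedge = 67.4167 − 61.8334 = 5.5833.
Welfare loss = ½ × 5.5833 × 5.5833 = €15.59.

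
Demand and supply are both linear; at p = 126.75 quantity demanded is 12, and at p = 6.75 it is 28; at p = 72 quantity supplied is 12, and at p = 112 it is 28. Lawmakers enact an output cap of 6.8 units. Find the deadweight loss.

Demand slope = (6.75 − 126.75)/(28 − 12) = −7.5, so p = 216.75 − 7.5q.
Supply slope = (112 − 72)/(28 − 12) = 2.5, so p = 42 + 2.5q.
Competitive equilibrium: 216.75 − 7.5q = 42 + 2.5q → q* = 17.475, p* = 85.6875.
At q = 6.8: demand price = 216.75 − 7.5·6.8 = 165.75; supply price = 42 + 2.5·6.8 = 59.
Δq = 17.475 − 6.8 = 10.675; wedge = 165.75 − 59 = 106.75.
Welfare loss = ½ × 10.675 × 106.75 = 569.78.

569.78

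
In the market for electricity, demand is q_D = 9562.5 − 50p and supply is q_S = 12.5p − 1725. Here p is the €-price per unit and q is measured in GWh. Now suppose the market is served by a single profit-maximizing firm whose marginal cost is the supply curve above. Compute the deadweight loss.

€393.83

In inverse form: demand p = 191.25 − 0.02q, supply p = 138 + 0.08q.
Competitive equilibrium: 191.25 − 0.02q = 138 + 0.08q → q* = 532.5, p* = 180.6.
Marginal revenue: MR = 191.25 − 0.04q. Set MR = MC: 191.25 − 0.04q = 138 + 0.08q → q_m = 443.75.
Price p_m = 191.25 − 0.02·443.75 = 182.375; MC(q_m) = 138 + 0.08·443.75 = 173.5.
Competitive q* = 532.5, so Δq = 88.75; wedge = 182.375 − 173.5 = 8.875.
Welfare loss = ½ × 88.75 × 8.875 = €393.83.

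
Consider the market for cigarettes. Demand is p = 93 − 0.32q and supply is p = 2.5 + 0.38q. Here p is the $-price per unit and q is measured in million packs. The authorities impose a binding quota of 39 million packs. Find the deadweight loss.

$2853.03 million

Competitive equilibrium: 93 − 0.32q = 2.5 + 0.38q → q* = 129.2857, p* = 51.6286.
At q = 39: demand price = 93 − 0.32·39 = 80.52; supply price = 2.5 + 0.38·39 = 17.32.
Δq = 129.2857 − 39 = 90.2857; wedge = 80.52 − 17.32 = 63.2.
DWL = ½ × 90.2857 × 63.2 = $2853.03 million.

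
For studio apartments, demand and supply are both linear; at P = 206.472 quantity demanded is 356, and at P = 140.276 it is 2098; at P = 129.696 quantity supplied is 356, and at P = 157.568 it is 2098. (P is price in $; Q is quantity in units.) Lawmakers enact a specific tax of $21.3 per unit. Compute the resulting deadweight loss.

$4200.83

Demand slope = (140.276 − 206.472)/(2098 − 356) = −0.038, so P = 220 − 0.038Q.
Supply slope = (157.568 − 129.696)/(2098 − 356) = 0.016, so P = 124 + 0.016Q.
Competitive equilibrium: 220 − 0.038Q = 124 + 0.016Q → Q* = 1777.7778, P* = 152.4444.
With the tax, the buyer price exceeds the seller price by 21.3: (220 − 0.038Q) − (124 + 0.016Q) = 21.3 → Q' = 1383.3333.
ΔQ = 1777.7778 − 1383.3333 = 394.4445; the wedge equals the tax, 21.3.
Welfare loss = ½ × 394.4445 × 21.3 = $4200.83.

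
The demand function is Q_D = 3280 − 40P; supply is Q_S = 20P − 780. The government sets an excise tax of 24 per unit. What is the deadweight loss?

3840

In inverse form: demand P = 82 − 0.025Q, supply P = 39 + 0.05Q.
Competitive equilibrium: 82 − 0.025Q = 39 + 0.05Q → Q* = 573.3333, P* = 67.6667.
With the tax, the buyer price exceeds the seller price by 24: (82 − 0.025Q) − (39 + 0.05Q) = 24 → Q' = 253.3333.
ΔQ = 573.3333 − 253.3333 = 320; the wedge equals the tax, 24.
The triangle = ½ × 320 × 24 = 3840.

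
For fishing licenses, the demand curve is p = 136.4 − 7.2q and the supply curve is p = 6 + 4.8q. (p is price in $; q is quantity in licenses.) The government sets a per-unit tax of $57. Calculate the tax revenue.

Competitive equilibrium: 136.4 − 7.2q = 6 + 4.8q → q* = 10.8667, p* = 58.16.
With the tax, the buyer price exceeds the seller price by 57: (136.4 − 7.2q) − (6 + 4.8q) = 57 → q' = 6.1167.
Tax revenue = 57 × 6.1167 = $348.65.

$348.65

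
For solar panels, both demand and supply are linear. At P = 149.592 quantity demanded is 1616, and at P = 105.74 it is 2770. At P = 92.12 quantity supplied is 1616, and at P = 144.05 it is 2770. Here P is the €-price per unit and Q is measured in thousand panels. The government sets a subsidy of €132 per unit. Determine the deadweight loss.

€104963.86 thousand

Demand slope = (105.74 − 149.592)/(2770 − 1616) = −0.038, so P = 211 − 0.038Q.
Supply slope = (144.05 − 92.12)/(2770 − 1616) = 0.045, so P = 19.4 + 0.045Q.
Competitive equilibrium: 211 − 0.038Q = 19.4 + 0.045Q → Q* = 2308.4337, P* = 123.2795.
The subsidy lowers effective supply by 132: P = 0.045Q − 112.6.
New quantity: 211 − 0.038Q = 0.045Q − 112.6 → Q' = 3898.7952.
Overproduction ΔQ = 3898.7952 − 2308.4337 = 1590.3615; wedge = subsidy = 132.
DWL = ½ × 1590.3615 × 132 = €104963.86 thousand.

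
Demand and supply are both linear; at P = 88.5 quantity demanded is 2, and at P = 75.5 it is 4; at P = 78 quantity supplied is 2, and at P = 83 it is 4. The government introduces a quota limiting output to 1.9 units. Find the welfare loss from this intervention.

7.22

Demand slope = (75.5 − 88.5)/(4 − 2) = −6.5, so P = 101.5 − 6.5Q.
Supply slope = (83 − 78)/(4 − 2) = 2.5, so P = 73 + 2.5Q.
Competitive equilibrium: 101.5 − 6.5Q = 73 + 2.5Q → Q* = 3.1667, P* = 80.9167.
At Q = 1.9: demand price = 101.5 − 6.5·1.9 = 89.15; supply price = 73 + 2.5·1.9 = 77.75.
ΔQ = 3.1667 − 1.9 = 1.2667; wedge = 89.15 − 77.75 = 11.4.
Welfare loss = ½ × 1.2667 × 11.4 = 7.22.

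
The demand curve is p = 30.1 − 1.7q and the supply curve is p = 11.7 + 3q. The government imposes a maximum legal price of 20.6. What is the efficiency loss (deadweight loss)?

2.11

Competitive equilibrium: 30.1 − 1.7q = 11.7 + 3q → q* = 3.9149, p* = 23.4447.
At the ceiling p = 20.6, quantity supplied = (20.6 − 11.7)/3 = 2.9667.
Willingness to pay at q' = 2.9667: 30.1 − 1.7·2.9667 = 25.0566.
Δq = 3.9149 − 2.9667 = 0.9482; wedge = 25.0566 − 20.6 = 4.4566.
DWL = ½ × 0.9482 × 4.4566 = 2.11.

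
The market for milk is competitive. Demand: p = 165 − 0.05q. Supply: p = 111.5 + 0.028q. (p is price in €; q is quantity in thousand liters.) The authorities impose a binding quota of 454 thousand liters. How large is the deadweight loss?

€2097.28 thousand

Competitive equilibrium: 165 − 0.05q = 111.5 + 0.028q → q* = 685.8974, p* = 130.7051.
At q = 454: demand price = 165 − 0.05·454 = 142.3; supply price = 111.5 + 0.028·454 = 124.212.
Δq = 685.8974 − 454 = 231.8974; wedge = 142.3 − 124.212 = 18.088.
Welfare loss = ½ × 231.8974 × 18.088 = €2097.28 thousand.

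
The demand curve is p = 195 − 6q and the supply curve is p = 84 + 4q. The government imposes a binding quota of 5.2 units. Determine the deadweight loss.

Competitive equilibrium: 195 − 6q = 84 + 4q → q* = 11.1, p* = 128.4.
At q = 5.2: demand price = 195 − 6·5.2 = 163.8; supply price = 84 + 4·5.2 = 104.8.
Δq = 11.1 − 5.2 = 5.9; wedge = 163.8 − 104.8 = 59.
The triangle = ½ × 5.9 × 59 = 174.05.

174.05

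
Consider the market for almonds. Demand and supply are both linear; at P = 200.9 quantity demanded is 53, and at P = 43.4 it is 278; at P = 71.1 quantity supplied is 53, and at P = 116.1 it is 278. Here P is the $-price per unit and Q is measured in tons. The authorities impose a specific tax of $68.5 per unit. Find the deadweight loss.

$2606.81

Demand slope = (43.4 − 200.9)/(278 − 53) = −0.7, so P = 238 − 0.7Q.
Supply slope = (116.1 − 71.1)/(278 − 53) = 0.2, so P = 60.5 + 0.2Q.
Competitive equilibrium: 238 − 0.7Q = 60.5 + 0.2Q → Q* = 197.2222, P* = 99.9444.
With the tax, the buyer price exceeds the seller price by 68.5: (238 − 0.7Q) − (60.5 + 0.2Q) = 68.5 → Q' = 121.1111.
ΔQ = 197.2222 − 121.1111 = 76.1111; the wedge equals the tax, 68.5.
Deadweight loss = ½ × 76.1111 × 68.5 = $2606.81.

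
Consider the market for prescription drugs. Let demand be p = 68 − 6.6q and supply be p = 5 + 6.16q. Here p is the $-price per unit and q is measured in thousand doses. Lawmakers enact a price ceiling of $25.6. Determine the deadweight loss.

$16.19 thousand

Competitive equilibrium: 68 − 6.6q = 5 + 6.16q → q* = 4.9373, p* = 35.4138.
At the ceiling p = 25.6, quantity supplied = (25.6 − 5)/6.16 = 3.3442.
Willingness to pay at q' = 3.3442: 68 − 6.6·3.3442 = 45.9283.
Δq = 4.9373 − 3.3442 = 1.5931; wedge = 45.9283 − 25.6 = 20.3283.
Welfare loss = ½ × 1.5931 × 20.3283 = $16.19 thousand.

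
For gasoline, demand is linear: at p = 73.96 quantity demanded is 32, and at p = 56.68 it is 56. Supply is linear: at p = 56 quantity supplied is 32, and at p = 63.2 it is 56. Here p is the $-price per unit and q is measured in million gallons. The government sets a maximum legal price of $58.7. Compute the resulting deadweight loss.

$37.79 million

Demand slope = (56.68 − 73.96)/(56 − 32) = −0.72, so p = 97 − 0.72q.
Supply slope = (63.2 − 56)/(56 − 32) = 0.3, so p = 46.4 + 0.3q.
Competitive equilibrium: 97 − 0.72q = 46.4 + 0.3q → q* = 49.6078, p* = 61.2824.
At the ceiling p = 58.7, quantity supplied = (58.7 − 46.4)/0.3 = 41.
Willingness to pay at q' = 41: 97 − 0.72·41 = 67.48.
Δq = 49.6078 − 41 = 8.6078; wedge = 67.48 − 58.7 = 8.78.
Welfare loss = ½ × 8.6078 × 8.78 = $37.79 million.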